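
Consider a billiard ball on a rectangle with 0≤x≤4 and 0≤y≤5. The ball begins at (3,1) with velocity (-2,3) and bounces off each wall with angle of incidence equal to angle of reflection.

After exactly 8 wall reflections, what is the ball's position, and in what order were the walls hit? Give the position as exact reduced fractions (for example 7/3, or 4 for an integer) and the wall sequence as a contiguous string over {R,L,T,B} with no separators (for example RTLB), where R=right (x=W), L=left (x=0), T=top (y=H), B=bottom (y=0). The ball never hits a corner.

1. t=4/3 → T at (1/3,5); v=(-2,-3)
2. t=1/6 → L at (0,9/2); v=(2,-3)
3. t=3/2 → B at (3,0); v=(2,3)
4. t=1/2 → R at (4,3/2); v=(-2,3)
5. t=7/6 → T at (5/3,5); v=(-2,-3)
6. t=5/6 → L at (0,5/2); v=(2,-3)
7. t=5/6 → B at (5/3,0); v=(2,3)
8. t=7/6 → R at (4,7/2); v=(-2,3)

Final position: (4,7/2)
Wall sequence: TLBRTLBR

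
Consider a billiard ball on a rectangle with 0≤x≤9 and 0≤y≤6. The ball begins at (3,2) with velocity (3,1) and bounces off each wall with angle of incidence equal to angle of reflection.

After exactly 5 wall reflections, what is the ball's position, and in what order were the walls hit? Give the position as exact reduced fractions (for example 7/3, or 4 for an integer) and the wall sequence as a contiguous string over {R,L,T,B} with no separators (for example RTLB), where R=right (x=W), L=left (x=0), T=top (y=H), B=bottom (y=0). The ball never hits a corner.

1. t=2 → R at (9,4); v=(-3,1)
2. t=2 → T at (3,6); v=(-3,-1)
3. t=1 → L at (0,5); v=(3,-1)
4. t=3 → R at (9,2); v=(-3,-1)
5. t=2 → B at (3,0); v=(-3,1)

Final position: (3,0)
Wall sequence: RTLRB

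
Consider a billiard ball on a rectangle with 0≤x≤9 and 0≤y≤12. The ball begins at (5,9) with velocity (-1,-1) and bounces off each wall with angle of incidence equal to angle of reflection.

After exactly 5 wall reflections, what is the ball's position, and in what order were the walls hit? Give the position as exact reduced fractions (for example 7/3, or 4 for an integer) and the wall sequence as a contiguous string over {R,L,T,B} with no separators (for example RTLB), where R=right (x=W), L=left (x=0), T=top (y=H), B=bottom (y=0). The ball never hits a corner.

Final position: (0,10)
Wall sequence: LBRTL

1. t=5 → L at (0,4); v=(1,-1)
2. t=4 → B at (4,0); v=(1,1)
3. t=5 → R at (9,5); v=(-1,1)
4. t=7 → T at (2,12); v=(-1,-1)
5. t=2 → L at (0,10); v=(1,-1)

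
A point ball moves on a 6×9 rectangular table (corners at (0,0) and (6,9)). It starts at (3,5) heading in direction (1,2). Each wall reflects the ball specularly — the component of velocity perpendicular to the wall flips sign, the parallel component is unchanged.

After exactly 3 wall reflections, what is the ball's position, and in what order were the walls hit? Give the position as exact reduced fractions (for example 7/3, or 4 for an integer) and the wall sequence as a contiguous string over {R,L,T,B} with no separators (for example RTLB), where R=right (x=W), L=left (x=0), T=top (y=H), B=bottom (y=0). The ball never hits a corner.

Final position: (5/2,0)
Wall sequence: TRB

1. t=2 → T at (5,9); v=(1,-2)
2. t=1 → R at (6,7); v=(-1,-2)
3. t=7/2 → B at (5/2,0); v=(-1,2)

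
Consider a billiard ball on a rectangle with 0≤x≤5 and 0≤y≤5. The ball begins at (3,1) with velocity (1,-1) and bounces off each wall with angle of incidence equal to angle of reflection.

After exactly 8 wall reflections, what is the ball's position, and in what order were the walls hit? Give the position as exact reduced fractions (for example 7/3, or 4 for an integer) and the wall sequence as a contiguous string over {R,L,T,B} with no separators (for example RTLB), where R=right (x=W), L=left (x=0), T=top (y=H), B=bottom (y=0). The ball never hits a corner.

1. t=1 → B at (4,0); v=(1,1)
2. t=1 → R at (5,1); v=(-1,1)
3. t=4 → T at (1,5); v=(-1,-1)
4. t=1 → L at (0,4); v=(1,-1)
5. t=4 → B at (4,0); v=(1,1)
6. t=1 → R at (5,1); v=(-1,1)
7. t=4 → T at (1,5); v=(-1,-1)
8. t=1 → L at (0,4); v=(1,-1)

Final position: (0,4)
Wall sequence: BRTLBRTL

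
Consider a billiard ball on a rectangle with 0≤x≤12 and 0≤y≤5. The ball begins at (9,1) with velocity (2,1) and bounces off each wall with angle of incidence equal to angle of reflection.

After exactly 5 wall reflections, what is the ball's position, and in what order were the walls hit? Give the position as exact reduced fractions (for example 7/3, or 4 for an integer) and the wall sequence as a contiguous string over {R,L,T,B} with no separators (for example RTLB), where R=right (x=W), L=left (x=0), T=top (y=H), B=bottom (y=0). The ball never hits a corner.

1. t=3/2 → R at (12,5/2); v=(-2,1)
2. t=5/2 → T at (7,5); v=(-2,-1)
3. t=7/2 → L at (0,3/2); v=(2,-1)
4. t=3/2 → B at (3,0); v=(2,1)
5. t=9/2 → R at (12,9/2); v=(-2,1)

Final position: (12,9/2)
Wall sequence: RTLBR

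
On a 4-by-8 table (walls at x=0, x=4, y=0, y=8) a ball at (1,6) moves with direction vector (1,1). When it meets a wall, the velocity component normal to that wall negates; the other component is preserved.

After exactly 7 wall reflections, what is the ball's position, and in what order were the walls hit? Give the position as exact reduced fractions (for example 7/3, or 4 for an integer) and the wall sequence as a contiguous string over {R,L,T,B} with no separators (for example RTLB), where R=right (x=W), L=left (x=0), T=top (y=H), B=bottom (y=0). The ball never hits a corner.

Final position: (3,8)
Wall sequence: TRLBRLT

1. t=2 → T at (3,8); v=(1,-1)
2. t=1 → R at (4,7); v=(-1,-1)
3. t=4 → L at (0,3); v=(1,-1)
4. t=3 → B at (3,0); v=(1,1)
5. t=1 → R at (4,1); v=(-1,1)
6. t=4 → L at (0,5); v=(1,1)
7. t=3 → T at (3,8); v=(1,-1)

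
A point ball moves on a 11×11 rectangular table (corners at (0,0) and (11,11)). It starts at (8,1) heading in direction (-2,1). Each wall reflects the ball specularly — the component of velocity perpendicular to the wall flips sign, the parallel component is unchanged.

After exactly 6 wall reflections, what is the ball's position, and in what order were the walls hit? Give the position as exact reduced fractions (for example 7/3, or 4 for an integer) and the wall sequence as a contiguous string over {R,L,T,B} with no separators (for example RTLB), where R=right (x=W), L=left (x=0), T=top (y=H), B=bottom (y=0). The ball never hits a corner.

Final position: (10,0)
Wall sequence: LRTLRB

1. t=4 → L at (0,5); v=(2,1)
2. t=11/2 → R at (11,21/2); v=(-2,1)
3. t=1/2 → T at (10,11); v=(-2,-1)
4. t=5 → L at (0,6); v=(2,-1)
5. t=11/2 → R at (11,1/2); v=(-2,-1)
6. t=1/2 → B at (10,0); v=(-2,1)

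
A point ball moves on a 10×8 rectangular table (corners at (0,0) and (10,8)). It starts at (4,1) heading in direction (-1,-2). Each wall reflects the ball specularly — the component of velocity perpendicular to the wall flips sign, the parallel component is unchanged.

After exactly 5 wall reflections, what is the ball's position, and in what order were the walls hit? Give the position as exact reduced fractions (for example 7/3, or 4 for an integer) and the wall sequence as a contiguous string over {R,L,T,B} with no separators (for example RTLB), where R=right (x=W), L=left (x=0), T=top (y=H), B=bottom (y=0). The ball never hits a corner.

1. t=1/2 → B at (7/2,0); v=(-1,2)
2. t=7/2 → L at (0,7); v=(1,2)
3. t=1/2 → T at (1/2,8); v=(1,-2)
4. t=4 → B at (9/2,0); v=(1,2)
5. t=4 → T at (17/2,8); v=(1,-2)

Final position: (17/2,8)
Wall sequence: BLTBT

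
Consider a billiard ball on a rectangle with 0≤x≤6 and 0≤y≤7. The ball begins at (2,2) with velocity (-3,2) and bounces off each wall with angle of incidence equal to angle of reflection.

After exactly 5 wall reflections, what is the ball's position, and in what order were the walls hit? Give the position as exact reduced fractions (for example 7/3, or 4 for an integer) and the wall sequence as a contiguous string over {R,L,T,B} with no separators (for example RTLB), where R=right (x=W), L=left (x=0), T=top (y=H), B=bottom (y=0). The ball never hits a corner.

1. t=2/3 → L at (0,10/3); v=(3,2)
2. t=11/6 → T at (11/2,7); v=(3,-2)
3. t=1/6 → R at (6,20/3); v=(-3,-2)
4. t=2 → L at (0,8/3); v=(3,-2)
5. t=4/3 → B at (4,0); v=(3,2)

Final position: (4,0)
Wall sequence: LTRLB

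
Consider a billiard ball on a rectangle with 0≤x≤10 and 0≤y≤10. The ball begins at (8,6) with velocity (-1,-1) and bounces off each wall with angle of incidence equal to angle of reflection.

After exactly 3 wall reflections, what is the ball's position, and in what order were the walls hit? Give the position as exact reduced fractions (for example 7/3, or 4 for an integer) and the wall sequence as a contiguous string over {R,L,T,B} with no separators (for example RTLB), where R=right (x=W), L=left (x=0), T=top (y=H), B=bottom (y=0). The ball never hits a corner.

1. t=6 → B at (2,0); v=(-1,1)
2. t=2 → L at (0,2); v=(1,1)
3. t=8 → T at (8,10); v=(1,-1)

Final position: (8,10)
Wall sequence: BLT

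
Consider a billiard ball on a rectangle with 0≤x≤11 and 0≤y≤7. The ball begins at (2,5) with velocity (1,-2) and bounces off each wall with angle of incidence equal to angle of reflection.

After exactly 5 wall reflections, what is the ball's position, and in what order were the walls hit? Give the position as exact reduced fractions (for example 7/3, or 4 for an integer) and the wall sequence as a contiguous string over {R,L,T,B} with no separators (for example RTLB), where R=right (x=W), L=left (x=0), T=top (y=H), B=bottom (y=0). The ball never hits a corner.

Final position: (7,7)
Wall sequence: BTRBT

1. t=5/2 → B at (9/2,0); v=(1,2)
2. t=7/2 → T at (8,7); v=(1,-2)
3. t=3 → R at (11,1); v=(-1,-2)
4. t=1/2 → B at (21/2,0); v=(-1,2)
5. t=7/2 → T at (7,7); v=(-1,-2)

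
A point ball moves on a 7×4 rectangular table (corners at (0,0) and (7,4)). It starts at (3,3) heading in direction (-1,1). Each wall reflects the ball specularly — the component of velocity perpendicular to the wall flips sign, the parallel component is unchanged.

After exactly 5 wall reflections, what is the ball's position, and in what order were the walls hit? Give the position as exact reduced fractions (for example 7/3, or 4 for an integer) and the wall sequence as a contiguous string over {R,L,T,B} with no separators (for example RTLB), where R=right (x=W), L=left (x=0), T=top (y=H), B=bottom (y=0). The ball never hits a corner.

Final position: (7,3)
Wall sequence: TLBTR

1. t=1 → T at (2,4); v=(-1,-1)
2. t=2 → L at (0,2); v=(1,-1)
3. t=2 → B at (2,0); v=(1,1)
4. t=4 → T at (6,4); v=(1,-1)
5. t=1 → R at (7,3); v=(-1,-1)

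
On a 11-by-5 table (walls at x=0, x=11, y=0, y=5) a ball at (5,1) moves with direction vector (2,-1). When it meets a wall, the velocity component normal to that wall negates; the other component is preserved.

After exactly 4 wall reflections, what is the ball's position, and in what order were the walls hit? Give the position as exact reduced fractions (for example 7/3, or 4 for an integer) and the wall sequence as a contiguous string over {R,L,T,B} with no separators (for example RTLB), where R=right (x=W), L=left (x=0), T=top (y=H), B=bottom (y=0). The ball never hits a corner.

Final position: (0,5/2)
Wall sequence: BRTL

1. t=1 → B at (7,0); v=(2,1)
2. t=2 → R at (11,2); v=(-2,1)
3. t=3 → T at (5,5); v=(-2,-1)
4. t=5/2 → L at (0,5/2); v=(2,-1)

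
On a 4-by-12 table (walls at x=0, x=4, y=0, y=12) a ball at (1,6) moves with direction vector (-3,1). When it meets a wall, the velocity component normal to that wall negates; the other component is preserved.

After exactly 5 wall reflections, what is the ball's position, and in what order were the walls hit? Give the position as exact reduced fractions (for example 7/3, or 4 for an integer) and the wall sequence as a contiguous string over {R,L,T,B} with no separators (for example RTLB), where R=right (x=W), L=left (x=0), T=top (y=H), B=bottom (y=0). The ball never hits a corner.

1. t=1/3 → L at (0,19/3); v=(3,1)
2. t=4/3 → R at (4,23/3); v=(-3,1)
3. t=4/3 → L at (0,9); v=(3,1)
4. t=4/3 → R at (4,31/3); v=(-3,1)
5. t=4/3 → L at (0,35/3); v=(3,1)

Final position: (0,35/3)
Wall sequence: LRLRL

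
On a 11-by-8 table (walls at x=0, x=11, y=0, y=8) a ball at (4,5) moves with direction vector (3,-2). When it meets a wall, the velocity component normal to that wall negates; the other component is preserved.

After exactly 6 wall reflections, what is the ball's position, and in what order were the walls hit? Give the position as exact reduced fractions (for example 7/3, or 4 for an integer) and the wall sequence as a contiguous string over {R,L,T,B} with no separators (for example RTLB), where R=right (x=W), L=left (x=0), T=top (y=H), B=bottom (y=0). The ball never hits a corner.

Final position: (17/2,0)
Wall sequence: RBLTRB

1. t=7/3 → R at (11,1/3); v=(-3,-2)
2. t=1/6 → B at (21/2,0); v=(-3,2)
3. t=7/2 → L at (0,7); v=(3,2)
4. t=1/2 → T at (3/2,8); v=(3,-2)
5. t=19/6 → R at (11,5/3); v=(-3,-2)
6. t=5/6 → B at (17/2,0); v=(-3,2)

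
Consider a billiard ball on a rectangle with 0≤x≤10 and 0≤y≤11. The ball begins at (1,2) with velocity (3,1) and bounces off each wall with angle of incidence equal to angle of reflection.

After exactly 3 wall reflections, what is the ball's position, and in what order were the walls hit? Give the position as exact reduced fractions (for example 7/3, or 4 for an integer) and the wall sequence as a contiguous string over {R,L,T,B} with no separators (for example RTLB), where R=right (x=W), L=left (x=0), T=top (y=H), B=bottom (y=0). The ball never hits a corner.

Final position: (8,11)
Wall sequence: RLT

1. t=3 → R at (10,5); v=(-3,1)
2. t=10/3 → L at (0,25/3); v=(3,1)
3. t=8/3 → T at (8,11); v=(3,-1)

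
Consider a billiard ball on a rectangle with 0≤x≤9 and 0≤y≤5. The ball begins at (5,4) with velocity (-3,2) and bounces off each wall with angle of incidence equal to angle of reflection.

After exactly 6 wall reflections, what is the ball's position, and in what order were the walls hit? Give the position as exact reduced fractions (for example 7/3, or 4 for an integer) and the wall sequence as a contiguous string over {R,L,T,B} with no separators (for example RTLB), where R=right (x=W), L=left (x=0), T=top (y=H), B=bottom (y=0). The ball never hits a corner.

Final position: (0,2/3)
Wall sequence: TLBRTL

1. t=1/2 → T at (7/2,5); v=(-3,-2)
2. t=7/6 → L at (0,8/3); v=(3,-2)
3. t=4/3 → B at (4,0); v=(3,2)
4. t=5/3 → R at (9,10/3); v=(-3,2)
5. t=5/6 → T at (13/2,5); v=(-3,-2)
6. t=13/6 → L at (0,2/3); v=(3,-2)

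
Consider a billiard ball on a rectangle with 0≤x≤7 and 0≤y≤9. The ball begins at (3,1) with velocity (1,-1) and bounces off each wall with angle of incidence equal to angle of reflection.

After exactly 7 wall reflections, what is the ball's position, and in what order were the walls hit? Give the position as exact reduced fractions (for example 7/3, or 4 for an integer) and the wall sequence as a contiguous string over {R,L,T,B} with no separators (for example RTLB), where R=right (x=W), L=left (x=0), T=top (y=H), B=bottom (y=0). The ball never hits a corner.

1. t=1 → B at (4,0); v=(1,1)
2. t=3 → R at (7,3); v=(-1,1)
3. t=6 → T at (1,9); v=(-1,-1)
4. t=1 → L at (0,8); v=(1,-1)
5. t=7 → R at (7,1); v=(-1,-1)
6. t=1 → B at (6,0); v=(-1,1)
7. t=6 → L at (0,6); v=(1,1)

Final position: (0,6)
Wall sequence: BRTLRBL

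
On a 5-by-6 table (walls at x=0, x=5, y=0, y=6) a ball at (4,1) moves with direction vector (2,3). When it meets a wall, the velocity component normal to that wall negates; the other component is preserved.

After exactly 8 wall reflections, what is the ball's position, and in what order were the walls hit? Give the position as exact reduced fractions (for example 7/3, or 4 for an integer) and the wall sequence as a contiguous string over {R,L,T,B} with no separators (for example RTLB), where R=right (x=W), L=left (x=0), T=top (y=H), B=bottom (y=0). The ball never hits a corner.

Final position: (0,1)
Wall sequence: RTLBRTBL

1. t=1/2 → R at (5,5/2); v=(-2,3)
2. t=7/6 → T at (8/3,6); v=(-2,-3)
3. t=4/3 → L at (0,2); v=(2,-3)
4. t=2/3 → B at (4/3,0); v=(2,3)
5. t=11/6 → R at (5,11/2); v=(-2,3)
6. t=1/6 → T at (14/3,6); v=(-2,-3)
7. t=2 → B at (2/3,0); v=(-2,3)
8. t=1/3 → L at (0,1); v=(2,3)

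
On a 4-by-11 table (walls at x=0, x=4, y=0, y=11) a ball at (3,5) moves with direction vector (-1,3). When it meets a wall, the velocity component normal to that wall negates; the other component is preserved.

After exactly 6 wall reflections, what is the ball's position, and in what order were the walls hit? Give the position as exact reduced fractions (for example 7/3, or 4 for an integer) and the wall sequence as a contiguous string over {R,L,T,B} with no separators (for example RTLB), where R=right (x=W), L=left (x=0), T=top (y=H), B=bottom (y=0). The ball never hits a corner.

1. t=2 → T at (1,11); v=(-1,-3)
2. t=1 → L at (0,8); v=(1,-3)
3. t=8/3 → B at (8/3,0); v=(1,3)
4. t=4/3 → R at (4,4); v=(-1,3)
5. t=7/3 → T at (5/3,11); v=(-1,-3)
6. t=5/3 → L at (0,6); v=(1,-3)

Final position: (0,6)
Wall sequence: TLBRTL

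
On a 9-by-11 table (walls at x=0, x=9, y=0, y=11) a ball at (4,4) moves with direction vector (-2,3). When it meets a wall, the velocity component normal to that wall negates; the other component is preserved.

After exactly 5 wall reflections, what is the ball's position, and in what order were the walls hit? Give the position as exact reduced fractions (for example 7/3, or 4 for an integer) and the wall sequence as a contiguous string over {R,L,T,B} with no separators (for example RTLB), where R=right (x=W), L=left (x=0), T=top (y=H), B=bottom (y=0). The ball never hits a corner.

Final position: (8/3,11)
Wall sequence: LTBRT

1. t=2 → L at (0,10); v=(2,3)
2. t=1/3 → T at (2/3,11); v=(2,-3)
3. t=11/3 → B at (8,0); v=(2,3)
4. t=1/2 → R at (9,3/2); v=(-2,3)
5. t=19/6 → T at (8/3,11); v=(-2,-3)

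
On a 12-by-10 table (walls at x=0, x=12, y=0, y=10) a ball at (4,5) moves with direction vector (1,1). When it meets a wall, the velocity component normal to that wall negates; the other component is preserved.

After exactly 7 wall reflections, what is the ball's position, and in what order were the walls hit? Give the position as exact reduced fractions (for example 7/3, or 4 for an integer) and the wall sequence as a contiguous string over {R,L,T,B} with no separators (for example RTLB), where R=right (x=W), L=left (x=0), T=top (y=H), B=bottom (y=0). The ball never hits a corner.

Final position: (9,0)
Wall sequence: TRBLTRB

1. t=5 → T at (9,10); v=(1,-1)
2. t=3 → R at (12,7); v=(-1,-1)
3. t=7 → B at (5,0); v=(-1,1)
4. t=5 → L at (0,5); v=(1,1)
5. t=5 → T at (5,10); v=(1,-1)
6. t=7 → R at (12,3); v=(-1,-1)
7. t=3 → B at (9,0); v=(-1,1)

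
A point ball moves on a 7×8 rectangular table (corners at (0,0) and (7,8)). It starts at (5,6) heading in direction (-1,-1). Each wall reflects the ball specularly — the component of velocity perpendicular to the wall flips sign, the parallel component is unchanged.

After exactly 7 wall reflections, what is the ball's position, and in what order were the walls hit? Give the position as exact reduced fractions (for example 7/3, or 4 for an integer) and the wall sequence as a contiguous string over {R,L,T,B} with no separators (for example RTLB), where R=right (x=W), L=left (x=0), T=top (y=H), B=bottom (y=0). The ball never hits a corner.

1. t=5 → L at (0,1); v=(1,-1)
2. t=1 → B at (1,0); v=(1,1)
3. t=6 → R at (7,6); v=(-1,1)
4. t=2 → T at (5,8); v=(-1,-1)
5. t=5 → L at (0,3); v=(1,-1)
6. t=3 → B at (3,0); v=(1,1)
7. t=4 → R at (7,4); v=(-1,1)

Final position: (7,4)
Wall sequence: LBRTLBR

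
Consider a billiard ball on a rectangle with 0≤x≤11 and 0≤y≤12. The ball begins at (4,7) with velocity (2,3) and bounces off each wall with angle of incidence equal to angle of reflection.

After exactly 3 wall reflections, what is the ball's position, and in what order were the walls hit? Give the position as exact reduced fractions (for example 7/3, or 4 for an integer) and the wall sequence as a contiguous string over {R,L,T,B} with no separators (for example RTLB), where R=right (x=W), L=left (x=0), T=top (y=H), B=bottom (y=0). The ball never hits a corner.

Final position: (20/3,0)
Wall sequence: TRB

1. t=5/3 → T at (22/3,12); v=(2,-3)
2. t=11/6 → R at (11,13/2); v=(-2,-3)
3. t=13/6 → B at (20/3,0); v=(-2,3)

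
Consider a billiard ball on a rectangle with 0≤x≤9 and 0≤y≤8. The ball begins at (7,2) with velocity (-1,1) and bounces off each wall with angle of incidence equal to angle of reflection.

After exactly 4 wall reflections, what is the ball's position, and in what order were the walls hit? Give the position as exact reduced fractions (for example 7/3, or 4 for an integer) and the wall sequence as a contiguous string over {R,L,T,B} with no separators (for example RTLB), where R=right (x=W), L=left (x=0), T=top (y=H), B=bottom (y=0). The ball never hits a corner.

1. t=6 → T at (1,8); v=(-1,-1)
2. t=1 → L at (0,7); v=(1,-1)
3. t=7 → B at (7,0); v=(1,1)
4. t=2 → R at (9,2); v=(-1,1)

Final position: (9,2)
Wall sequence: TLBR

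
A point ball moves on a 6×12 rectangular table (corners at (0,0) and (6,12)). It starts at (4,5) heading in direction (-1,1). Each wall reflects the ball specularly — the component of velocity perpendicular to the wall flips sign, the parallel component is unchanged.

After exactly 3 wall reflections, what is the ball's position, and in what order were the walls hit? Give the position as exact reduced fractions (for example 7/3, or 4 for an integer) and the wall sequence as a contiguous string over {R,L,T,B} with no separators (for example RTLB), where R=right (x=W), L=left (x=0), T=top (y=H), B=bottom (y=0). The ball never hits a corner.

1. t=4 → L at (0,9); v=(1,1)
2. t=3 → T at (3,12); v=(1,-1)
3. t=3 → R at (6,9); v=(-1,-1)

Final position: (6,9)
Wall sequence: LTR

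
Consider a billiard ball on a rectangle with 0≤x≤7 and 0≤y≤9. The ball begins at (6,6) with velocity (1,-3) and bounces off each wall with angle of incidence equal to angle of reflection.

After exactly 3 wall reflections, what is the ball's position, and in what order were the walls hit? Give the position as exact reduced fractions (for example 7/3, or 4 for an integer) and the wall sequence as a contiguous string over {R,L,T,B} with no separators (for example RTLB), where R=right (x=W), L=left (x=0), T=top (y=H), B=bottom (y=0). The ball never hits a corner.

Final position: (3,9)
Wall sequence: RBT

1. t=1 → R at (7,3); v=(-1,-3)
2. t=1 → B at (6,0); v=(-1,3)
3. t=3 → T at (3,9); v=(-1,-3)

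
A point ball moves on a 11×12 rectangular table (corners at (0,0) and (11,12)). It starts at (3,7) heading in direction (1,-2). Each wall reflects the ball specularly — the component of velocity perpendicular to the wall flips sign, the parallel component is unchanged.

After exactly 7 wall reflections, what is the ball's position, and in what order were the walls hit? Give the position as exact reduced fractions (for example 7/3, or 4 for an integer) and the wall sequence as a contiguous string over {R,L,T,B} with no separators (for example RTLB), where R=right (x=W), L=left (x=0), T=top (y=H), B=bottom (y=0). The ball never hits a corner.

1. t=7/2 → B at (13/2,0); v=(1,2)
2. t=9/2 → R at (11,9); v=(-1,2)
3. t=3/2 → T at (19/2,12); v=(-1,-2)
4. t=6 → B at (7/2,0); v=(-1,2)
5. t=7/2 → L at (0,7); v=(1,2)
6. t=5/2 → T at (5/2,12); v=(1,-2)
7. t=6 → B at (17/2,0); v=(1,2)

Final position: (17/2,0)
Wall sequence: BRTBLTB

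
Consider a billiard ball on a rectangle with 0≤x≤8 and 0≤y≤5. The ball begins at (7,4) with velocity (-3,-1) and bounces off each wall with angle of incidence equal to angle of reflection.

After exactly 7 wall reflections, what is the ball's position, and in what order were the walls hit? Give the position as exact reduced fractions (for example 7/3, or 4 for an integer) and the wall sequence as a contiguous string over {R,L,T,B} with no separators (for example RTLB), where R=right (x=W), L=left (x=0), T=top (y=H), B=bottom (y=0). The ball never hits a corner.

1. t=7/3 → L at (0,5/3); v=(3,-1)
2. t=5/3 → B at (5,0); v=(3,1)
3. t=1 → R at (8,1); v=(-3,1)
4. t=8/3 → L at (0,11/3); v=(3,1)
5. t=4/3 → T at (4,5); v=(3,-1)
6. t=4/3 → R at (8,11/3); v=(-3,-1)
7. t=8/3 → L at (0,1); v=(3,-1)

Final position: (0,1)
Wall sequence: LBRLTRL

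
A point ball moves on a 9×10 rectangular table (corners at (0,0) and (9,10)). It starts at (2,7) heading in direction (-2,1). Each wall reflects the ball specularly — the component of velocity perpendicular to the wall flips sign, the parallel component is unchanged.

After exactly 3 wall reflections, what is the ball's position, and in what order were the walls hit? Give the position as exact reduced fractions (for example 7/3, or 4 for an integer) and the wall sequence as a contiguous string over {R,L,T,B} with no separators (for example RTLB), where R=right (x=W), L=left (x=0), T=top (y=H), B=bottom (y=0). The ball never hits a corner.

1. t=1 → L at (0,8); v=(2,1)
2. t=2 → T at (4,10); v=(2,-1)
3. t=5/2 → R at (9,15/2); v=(-2,-1)

Final position: (9,15/2)
Wall sequence: LTR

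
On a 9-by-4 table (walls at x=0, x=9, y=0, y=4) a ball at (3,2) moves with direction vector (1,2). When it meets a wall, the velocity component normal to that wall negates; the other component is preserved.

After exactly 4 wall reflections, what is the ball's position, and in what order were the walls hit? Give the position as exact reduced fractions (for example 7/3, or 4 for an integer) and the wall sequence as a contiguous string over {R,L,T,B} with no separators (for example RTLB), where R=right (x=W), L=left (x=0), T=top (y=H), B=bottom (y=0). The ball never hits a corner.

Final position: (9,2)
Wall sequence: TBTR

1. t=1 → T at (4,4); v=(1,-2)
2. t=2 → B at (6,0); v=(1,2)
3. t=2 → T at (8,4); v=(1,-2)
4. t=1 → R at (9,2); v=(-1,-2)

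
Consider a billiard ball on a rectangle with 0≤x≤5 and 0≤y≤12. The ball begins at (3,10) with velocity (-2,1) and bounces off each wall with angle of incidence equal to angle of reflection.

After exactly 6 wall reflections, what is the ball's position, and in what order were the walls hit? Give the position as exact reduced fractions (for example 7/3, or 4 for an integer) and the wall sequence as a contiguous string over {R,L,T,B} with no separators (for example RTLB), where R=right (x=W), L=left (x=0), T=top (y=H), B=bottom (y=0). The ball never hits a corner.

1. t=3/2 → L at (0,23/2); v=(2,1)
2. t=1/2 → T at (1,12); v=(2,-1)
3. t=2 → R at (5,10); v=(-2,-1)
4. t=5/2 → L at (0,15/2); v=(2,-1)
5. t=5/2 → R at (5,5); v=(-2,-1)
6. t=5/2 → L at (0,5/2); v=(2,-1)

Final position: (0,5/2)
Wall sequence: LTRLRL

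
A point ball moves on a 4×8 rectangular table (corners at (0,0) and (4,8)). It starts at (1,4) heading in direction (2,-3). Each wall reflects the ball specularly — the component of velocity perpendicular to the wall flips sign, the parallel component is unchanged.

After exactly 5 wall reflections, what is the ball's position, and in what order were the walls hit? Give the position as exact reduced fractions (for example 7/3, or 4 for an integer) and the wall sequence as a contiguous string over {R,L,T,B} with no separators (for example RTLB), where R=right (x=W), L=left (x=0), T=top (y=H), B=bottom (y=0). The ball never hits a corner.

1. t=4/3 → B at (11/3,0); v=(2,3)
2. t=1/6 → R at (4,1/2); v=(-2,3)
3. t=2 → L at (0,13/2); v=(2,3)
4. t=1/2 → T at (1,8); v=(2,-3)
5. t=3/2 → R at (4,7/2); v=(-2,-3)

Final position: (4,7/2)
Wall sequence: BRLTR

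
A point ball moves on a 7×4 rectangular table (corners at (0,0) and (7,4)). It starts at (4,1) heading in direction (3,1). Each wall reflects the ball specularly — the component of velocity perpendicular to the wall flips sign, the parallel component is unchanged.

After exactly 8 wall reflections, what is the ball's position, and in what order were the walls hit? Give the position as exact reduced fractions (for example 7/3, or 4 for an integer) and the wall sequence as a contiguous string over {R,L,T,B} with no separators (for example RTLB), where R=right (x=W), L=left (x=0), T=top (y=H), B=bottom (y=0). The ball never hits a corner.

1. t=1 → R at (7,2); v=(-3,1)
2. t=2 → T at (1,4); v=(-3,-1)
3. t=1/3 → L at (0,11/3); v=(3,-1)
4. t=7/3 → R at (7,4/3); v=(-3,-1)
5. t=4/3 → B at (3,0); v=(-3,1)
6. t=1 → L at (0,1); v=(3,1)
7. t=7/3 → R at (7,10/3); v=(-3,1)
8. t=2/3 → T at (5,4); v=(-3,-1)

Final position: (5,4)
Wall sequence: RTLRBLRT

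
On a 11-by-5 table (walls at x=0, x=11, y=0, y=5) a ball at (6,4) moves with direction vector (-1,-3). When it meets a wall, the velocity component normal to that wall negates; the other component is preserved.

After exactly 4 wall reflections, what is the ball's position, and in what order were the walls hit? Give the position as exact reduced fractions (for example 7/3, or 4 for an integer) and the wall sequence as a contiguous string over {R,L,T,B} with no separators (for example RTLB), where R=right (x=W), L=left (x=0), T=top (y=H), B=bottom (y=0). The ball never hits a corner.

Final position: (0,4)
Wall sequence: BTBL

1. t=4/3 → B at (14/3,0); v=(-1,3)
2. t=5/3 → T at (3,5); v=(-1,-3)
3. t=5/3 → B at (4/3,0); v=(-1,3)
4. t=4/3 → L at (0,4); v=(1,3)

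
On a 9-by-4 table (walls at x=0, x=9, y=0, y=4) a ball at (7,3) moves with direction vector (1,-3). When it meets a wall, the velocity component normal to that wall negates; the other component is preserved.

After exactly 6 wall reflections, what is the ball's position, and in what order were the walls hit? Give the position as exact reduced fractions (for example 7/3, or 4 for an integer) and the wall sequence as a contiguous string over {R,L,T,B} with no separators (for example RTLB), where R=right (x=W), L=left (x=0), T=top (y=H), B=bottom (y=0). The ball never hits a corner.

Final position: (14/3,0)
Wall sequence: BRTBTB

1. t=1 → B at (8,0); v=(1,3)
2. t=1 → R at (9,3); v=(-1,3)
3. t=1/3 → T at (26/3,4); v=(-1,-3)
4. t=4/3 → B at (22/3,0); v=(-1,3)
5. t=4/3 → T at (6,4); v=(-1,-3)
6. t=4/3 → B at (14/3,0); v=(-1,3)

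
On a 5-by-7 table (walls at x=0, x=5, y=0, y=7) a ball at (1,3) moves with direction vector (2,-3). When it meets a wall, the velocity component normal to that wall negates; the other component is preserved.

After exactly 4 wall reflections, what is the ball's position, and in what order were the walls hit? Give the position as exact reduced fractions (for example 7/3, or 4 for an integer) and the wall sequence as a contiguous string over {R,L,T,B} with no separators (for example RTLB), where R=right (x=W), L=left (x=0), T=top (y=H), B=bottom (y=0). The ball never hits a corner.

Final position: (0,7/2)
Wall sequence: BRTL

1. t=1 → B at (3,0); v=(2,3)
2. t=1 → R at (5,3); v=(-2,3)
3. t=4/3 → T at (7/3,7); v=(-2,-3)
4. t=7/6 → L at (0,7/2); v=(2,-3)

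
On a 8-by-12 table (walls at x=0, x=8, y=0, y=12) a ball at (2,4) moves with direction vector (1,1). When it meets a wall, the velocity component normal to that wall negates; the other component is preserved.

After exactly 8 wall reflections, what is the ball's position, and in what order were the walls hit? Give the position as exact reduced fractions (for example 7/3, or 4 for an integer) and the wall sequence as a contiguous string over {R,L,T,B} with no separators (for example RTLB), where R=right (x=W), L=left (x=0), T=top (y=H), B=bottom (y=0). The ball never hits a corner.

Final position: (8,6)
Wall sequence: RTLBRLTR

1. t=6 → R at (8,10); v=(-1,1)
2. t=2 → T at (6,12); v=(-1,-1)
3. t=6 → L at (0,6); v=(1,-1)
4. t=6 → B at (6,0); v=(1,1)
5. t=2 → R at (8,2); v=(-1,1)
6. t=8 → L at (0,10); v=(1,1)
7. t=2 → T at (2,12); v=(1,-1)
8. t=6 → R at (8,6); v=(-1,-1)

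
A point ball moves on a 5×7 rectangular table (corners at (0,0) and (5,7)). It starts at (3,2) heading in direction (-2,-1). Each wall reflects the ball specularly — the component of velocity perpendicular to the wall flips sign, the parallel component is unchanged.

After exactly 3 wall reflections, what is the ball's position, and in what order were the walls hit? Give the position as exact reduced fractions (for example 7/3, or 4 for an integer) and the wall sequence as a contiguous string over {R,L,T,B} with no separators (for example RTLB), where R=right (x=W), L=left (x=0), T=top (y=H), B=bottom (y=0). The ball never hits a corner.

1. t=3/2 → L at (0,1/2); v=(2,-1)
2. t=1/2 → B at (1,0); v=(2,1)
3. t=2 → R at (5,2); v=(-2,1)

Final position: (5,2)
Wall sequence: LBR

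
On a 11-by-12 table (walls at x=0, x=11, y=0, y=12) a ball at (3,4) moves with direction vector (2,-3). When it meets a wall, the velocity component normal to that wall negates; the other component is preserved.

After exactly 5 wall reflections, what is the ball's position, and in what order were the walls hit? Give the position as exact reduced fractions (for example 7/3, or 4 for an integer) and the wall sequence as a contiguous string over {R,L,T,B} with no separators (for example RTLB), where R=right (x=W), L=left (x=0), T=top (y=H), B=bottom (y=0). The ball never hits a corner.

1. t=4/3 → B at (17/3,0); v=(2,3)
2. t=8/3 → R at (11,8); v=(-2,3)
3. t=4/3 → T at (25/3,12); v=(-2,-3)
4. t=4 → B at (1/3,0); v=(-2,3)
5. t=1/6 → L at (0,1/2); v=(2,3)

Final position: (0,1/2)
Wall sequence: BRTBL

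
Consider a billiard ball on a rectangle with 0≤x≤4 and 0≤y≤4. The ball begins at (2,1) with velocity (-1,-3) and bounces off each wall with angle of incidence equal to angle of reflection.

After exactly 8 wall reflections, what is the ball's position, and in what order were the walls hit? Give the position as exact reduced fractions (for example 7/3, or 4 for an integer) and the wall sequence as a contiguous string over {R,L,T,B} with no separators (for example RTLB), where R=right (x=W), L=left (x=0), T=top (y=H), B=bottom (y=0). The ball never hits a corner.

1. t=1/3 → B at (5/3,0); v=(-1,3)
2. t=4/3 → T at (1/3,4); v=(-1,-3)
3. t=1/3 → L at (0,3); v=(1,-3)
4. t=1 → B at (1,0); v=(1,3)
5. t=4/3 → T at (7/3,4); v=(1,-3)
6. t=4/3 → B at (11/3,0); v=(1,3)
7. t=1/3 → R at (4,1); v=(-1,3)
8. t=1 → T at (3,4); v=(-1,-3)

Final position: (3,4)
Wall sequence: BTLBTBRT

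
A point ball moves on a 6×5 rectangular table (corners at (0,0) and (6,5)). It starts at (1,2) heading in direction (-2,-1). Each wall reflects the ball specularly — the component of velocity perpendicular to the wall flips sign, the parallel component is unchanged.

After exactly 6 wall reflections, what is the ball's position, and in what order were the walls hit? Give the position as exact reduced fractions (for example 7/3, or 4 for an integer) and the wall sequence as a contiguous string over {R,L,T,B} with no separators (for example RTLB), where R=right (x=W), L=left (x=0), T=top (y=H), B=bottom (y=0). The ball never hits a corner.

Final position: (6,5/2)
Wall sequence: LBRLTR

1. t=1/2 → L at (0,3/2); v=(2,-1)
2. t=3/2 → B at (3,0); v=(2,1)
3. t=3/2 → R at (6,3/2); v=(-2,1)
4. t=3 → L at (0,9/2); v=(2,1)
5. t=1/2 → T at (1,5); v=(2,-1)
6. t=5/2 → R at (6,5/2); v=(-2,-1)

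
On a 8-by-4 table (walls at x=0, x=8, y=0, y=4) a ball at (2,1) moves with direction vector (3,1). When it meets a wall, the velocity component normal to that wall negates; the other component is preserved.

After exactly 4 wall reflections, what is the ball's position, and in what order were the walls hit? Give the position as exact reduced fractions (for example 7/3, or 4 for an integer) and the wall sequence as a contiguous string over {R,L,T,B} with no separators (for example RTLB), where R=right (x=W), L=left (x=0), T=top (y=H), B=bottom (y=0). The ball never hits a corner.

Final position: (7,0)
Wall sequence: RTLB

1. t=2 → R at (8,3); v=(-3,1)
2. t=1 → T at (5,4); v=(-3,-1)
3. t=5/3 → L at (0,7/3); v=(3,-1)
4. t=7/3 → B at (7,0); v=(3,1)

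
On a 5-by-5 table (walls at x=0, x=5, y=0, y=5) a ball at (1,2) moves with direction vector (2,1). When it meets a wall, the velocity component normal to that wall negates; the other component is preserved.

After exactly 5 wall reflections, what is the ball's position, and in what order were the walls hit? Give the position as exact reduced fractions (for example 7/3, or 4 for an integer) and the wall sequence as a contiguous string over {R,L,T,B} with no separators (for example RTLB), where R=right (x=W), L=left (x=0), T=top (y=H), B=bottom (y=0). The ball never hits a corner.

Final position: (3,0)
Wall sequence: RTLRB

1. t=2 → R at (5,4); v=(-2,1)
2. t=1 → T at (3,5); v=(-2,-1)
3. t=3/2 → L at (0,7/2); v=(2,-1)
4. t=5/2 → R at (5,1); v=(-2,-1)
5. t=1 → B at (3,0); v=(-2,1)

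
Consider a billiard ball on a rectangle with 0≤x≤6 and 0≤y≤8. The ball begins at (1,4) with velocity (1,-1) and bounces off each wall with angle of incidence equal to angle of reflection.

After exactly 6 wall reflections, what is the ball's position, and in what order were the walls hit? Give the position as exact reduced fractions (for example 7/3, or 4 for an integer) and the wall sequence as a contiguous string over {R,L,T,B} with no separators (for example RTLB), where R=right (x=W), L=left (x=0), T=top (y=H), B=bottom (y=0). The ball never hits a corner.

1. t=4 → B at (5,0); v=(1,1)
2. t=1 → R at (6,1); v=(-1,1)
3. t=6 → L at (0,7); v=(1,1)
4. t=1 → T at (1,8); v=(1,-1)
5. t=5 → R at (6,3); v=(-1,-1)
6. t=3 → B at (3,0); v=(-1,1)

Final position: (3,0)
Wall sequence: BRLTRB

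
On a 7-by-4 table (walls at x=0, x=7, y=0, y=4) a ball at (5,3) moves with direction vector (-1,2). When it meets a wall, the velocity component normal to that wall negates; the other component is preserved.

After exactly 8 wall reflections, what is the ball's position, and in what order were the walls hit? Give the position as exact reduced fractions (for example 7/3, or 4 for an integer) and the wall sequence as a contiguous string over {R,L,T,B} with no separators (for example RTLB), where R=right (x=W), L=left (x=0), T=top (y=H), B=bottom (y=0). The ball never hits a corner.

Final position: (7,3)
Wall sequence: TBTLBTBR

1. t=1/2 → T at (9/2,4); v=(-1,-2)
2. t=2 → B at (5/2,0); v=(-1,2)
3. t=2 → T at (1/2,4); v=(-1,-2)
4. t=1/2 → L at (0,3); v=(1,-2)
5. t=3/2 → B at (3/2,0); v=(1,2)
6. t=2 → T at (7/2,4); v=(1,-2)
7. t=2 → B at (11/2,0); v=(1,2)
8. t=3/2 → R at (7,3); v=(-1,2)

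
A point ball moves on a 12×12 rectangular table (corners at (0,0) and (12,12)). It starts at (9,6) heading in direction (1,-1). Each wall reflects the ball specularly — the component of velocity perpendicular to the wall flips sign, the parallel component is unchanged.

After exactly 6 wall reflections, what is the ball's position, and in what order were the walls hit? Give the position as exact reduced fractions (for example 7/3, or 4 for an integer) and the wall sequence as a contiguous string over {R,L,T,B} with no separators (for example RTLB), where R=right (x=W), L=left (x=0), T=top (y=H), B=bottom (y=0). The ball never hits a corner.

1. t=3 → R at (12,3); v=(-1,-1)
2. t=3 → B at (9,0); v=(-1,1)
3. t=9 → L at (0,9); v=(1,1)
4. t=3 → T at (3,12); v=(1,-1)
5. t=9 → R at (12,3); v=(-1,-1)
6. t=3 → B at (9,0); v=(-1,1)

Final position: (9,0)
Wall sequence: RBLTRB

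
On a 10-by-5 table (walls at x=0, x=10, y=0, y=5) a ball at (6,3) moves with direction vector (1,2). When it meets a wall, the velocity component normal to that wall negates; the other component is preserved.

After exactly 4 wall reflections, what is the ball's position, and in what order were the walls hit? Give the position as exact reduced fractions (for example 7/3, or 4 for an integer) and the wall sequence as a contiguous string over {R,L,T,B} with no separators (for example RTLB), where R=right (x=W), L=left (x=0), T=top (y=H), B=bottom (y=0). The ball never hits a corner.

1. t=1 → T at (7,5); v=(1,-2)
2. t=5/2 → B at (19/2,0); v=(1,2)
3. t=1/2 → R at (10,1); v=(-1,2)
4. t=2 → T at (8,5); v=(-1,-2)

Final position: (8,5)
Wall sequence: TBRT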